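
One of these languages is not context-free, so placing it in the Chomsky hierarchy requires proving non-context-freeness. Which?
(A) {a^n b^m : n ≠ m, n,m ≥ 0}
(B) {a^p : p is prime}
(B) {a^p : p is prime}

(B) {a^p : p is prime} requires the CFL pumping lemma.

- {a^n b^m : n ≠ m, n,m ≥ 0} is context-free (but not regular)
  • Can be shown non-regular with the regular pumping lemma
  • After pumping a's, we can make n = m

- {a^p : p is prime} is NOT context-free
  • Requires the CFL pumping lemma to prove
  • The CFL pumping lemma also fails because prime gaps are unbounded

The CFL pumping lemma is "stronger" in that it can prove non-membership
in the larger class of context-free languages.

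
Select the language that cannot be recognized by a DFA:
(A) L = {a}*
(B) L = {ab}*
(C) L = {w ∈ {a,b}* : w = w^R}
(C) {w ∈ {a,b}* : w = w^R}

(C) L = {w ∈ {a,b}* : w = w^R} is NOT regular.

The pumping lemma can be used to prove this:
After pumping, the string is no longer symmetric

The other languages are regular because they can be recognized by finite automata.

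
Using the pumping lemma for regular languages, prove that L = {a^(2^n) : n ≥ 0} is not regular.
Assume for contradiction that L is regular, and let p ≥ 1 be the pumping length given by the pumping lemma.
Choose s = a^(2^p). Then s ∈ L and |s| = 2^p ≥ p.
By the pumping lemma, s = xyz for some x, y, z with |xy| ≤ p, |y| ≥ 1, and xy^i z ∈ L for every i ≥ 0.
Here y = a^k for some k with 1 ≤ k ≤ |xy| ≤ p, and p < 2^p.

Take i = 2: |xy²z| = 2^p + k.
Now 2^p < 2^p + k ≤ 2^p + p < 2^p + 2^p = 2^(p+1).
So |xy²z| lies strictly between the consecutive powers of two 2^p and 2^(p+1), hence is not a power of 2, and xy²z ∉ L.

This contradicts the pumping lemma, which requires xy^i z ∈ L for all i ≥ 0.
Hence L = {a^(2^n) : n ≥ 0} is not regular. ∎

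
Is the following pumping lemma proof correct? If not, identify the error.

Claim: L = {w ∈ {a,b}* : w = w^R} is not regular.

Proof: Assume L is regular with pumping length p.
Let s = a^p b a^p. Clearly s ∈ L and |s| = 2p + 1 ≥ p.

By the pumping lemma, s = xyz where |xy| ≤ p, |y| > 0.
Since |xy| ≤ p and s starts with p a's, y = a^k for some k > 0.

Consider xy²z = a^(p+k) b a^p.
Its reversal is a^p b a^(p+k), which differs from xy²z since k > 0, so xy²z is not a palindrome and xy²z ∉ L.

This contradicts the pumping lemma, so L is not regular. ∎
The proof is correct.

This proof is valid because:
1. s = a^p b a^p is in L and is chosen in terms of p, so |s| ≥ p holds for every p
2. The decomposition analysis is correct: |xy| ≤ p forces y to lie inside the leading a's
3. The contradiction is valid: a^(p+k) b a^p has more a's before the b than after it, so it is not a palindrome
4. The conclusion follows logically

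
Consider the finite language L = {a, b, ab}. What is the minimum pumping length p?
p = 3

For a finite language L, the pumping lemma holds vacuously if p > max|s| for s ∈ L.

The longest string in L = {a, b, ab} has length 2.
If p = 3, then no string s ∈ L has |s| ≥ p, so the condition is vacuously true.

The minimum pumping length is p = 3.

Why no smaller p works: for any p ≤ 2, the longest string s ∈ L has |s| = 2 ≥ p, so it would
have to be pumpable; but pumping up (i = 2, 3, ...) produces ever longer strings, which cannot all lie in the
finite language L. So the pumping property fails for every p ≤ 2.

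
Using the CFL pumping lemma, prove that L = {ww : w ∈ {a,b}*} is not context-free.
Assume for contradiction that L is context-free, and let p ≥ 1 be the pumping length given by the pumping lemma for CFLs.
Choose s = a^p b^p a^p b^p. Then s ∈ L (take w = a^p b^p) and |s| = 4p ≥ p.
By the CFL pumping lemma, s = uvxyz for some u, v, x, y, z with |vxy| ≤ p, |vy| ≥ 1, and uv^i xy^i z ∈ L for every i ≥ 0.

Write s as four blocks A₁ B₁ A₂ B₂ with A₁ = A₂ = a^p and B₁ = B₂ = b^p. Since |vxy| ≤ p, the window vxy lies inside at most two adjacent blocks. Take i = 0 and let t = uxz, so |t| = 4p − |vy| with 1 ≤ |vy| ≤ p. If |t| is odd, t ∉ L immediately, so assume |vy| is even (hence |vy| ≥ 2) and |t|/2 = 2p − |vy|/2, which satisfies p ≤ |t|/2 ≤ 2p − 1.

Case 1 (vxy inside A₁B₁): t = a^(p−j) b^(p−l) a^p b^p with j + l = |vy|. The second half of t has length < 2p, so it is a suffix of the trailing a^p b^p and ends in b; the first half is a^(p−j) b^(p−l) a^((j+l)/2), which ends in a because (j+l)/2 ≥ 1. The halves differ, so t ∉ L.

Case 2 (vxy inside B₁A₂, straddling the middle): t = a^p b^(p−j) a^(p−l) b^p with j + l = |vy|. If t = ww, then w is a prefix of t of length ≥ p, so w begins with a^p; and w is a suffix of t of length ≥ p, so w ends with b^p. That forces |w| ≥ 2p, contradicting |w| = |t|/2 ≤ 2p − 1. So t ∉ L.

Case 3 (vxy inside A₂B₂): t = a^p b^p a^(p−j) b^(p−l) with j + l = |vy|. The first half of t is a prefix of a^p b^p, so it begins with a; the second half is b^((j+l)/2) a^(p−j) b^(p−l), which begins with b. The halves differ, so t ∉ L.

In every case uv⁰xy⁰z = uxz ∉ L.

This contradicts the CFL pumping lemma, which requires uv^i xy^i z ∈ L for all i ≥ 0.
Hence L = {ww : w ∈ {a,b}*} is not context-free. ∎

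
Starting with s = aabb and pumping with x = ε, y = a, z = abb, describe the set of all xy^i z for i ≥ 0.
{xy^i z : i ≥ 0} = {a^(i+1) b^2 : i ≥ 0} = {abb, aabb, aaabb, ...}

With x = ε, y = a, z = abb: Starting with aabb and pumping the first 'a' (z = abb keeps the second 'a'), we get strings with i+1 a's followed by 2 b's for i = 0, 1, 2, ...; note bb is not produced because z always contributes one a.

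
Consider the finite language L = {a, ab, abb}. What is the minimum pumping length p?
p = 4

For a finite language L, the pumping lemma holds vacuously if p > max|s| for s ∈ L.

The longest string in L = {a, ab, abb} has length 3.
If p = 4, then no string s ∈ L has |s| ≥ p, so the condition is vacuously true.

The minimum pumping length is p = 4.

Why no smaller p works: for any p ≤ 3, the longest string s ∈ L has |s| = 3 ≥ p, so it would
have to be pumpable; but pumping up (i = 2, 3, ...) produces ever longer strings, which cannot all lie in the
finite language L. So the pumping property fails for every p ≤ 3.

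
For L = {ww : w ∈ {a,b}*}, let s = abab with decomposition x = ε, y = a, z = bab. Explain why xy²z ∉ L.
xy²z = aabab ∉ L

Pumping with i = 2 replaces y = a by y² = aa:
- Original: s = xyz = abab; abab splits into halves ab · ab, which are equal, so it is in L (w = ab)
- Pumped: xy²z = ε · aa · bab = aabab
- aabab has odd length 5, so it cannot be written as ww and is not in L

The pumping lemma would require xy²z ∈ L, so this decomposition yields a contradiction.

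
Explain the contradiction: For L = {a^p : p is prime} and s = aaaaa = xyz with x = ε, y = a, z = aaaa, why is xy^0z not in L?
xy⁰z = aaaa ∉ L

Pumping with i = 0 replaces y = a by y⁰ = ε:
- Original: s = xyz = aaaaa; aaaaa has length 5, which is prime, so it is in L
- Pumped: xy⁰z = ε · ε · aaaa = aaaa
- aaaa has length 4 = 2 × 2, which is not prime, so it is not in L

The pumping lemma would require xy⁰z ∈ L, so this decomposition yields a contradiction.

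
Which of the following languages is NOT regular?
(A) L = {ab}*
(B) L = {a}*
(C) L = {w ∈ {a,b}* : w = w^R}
(C) {w ∈ {a,b}* : w = w^R}

(C) L = {w ∈ {a,b}* : w = w^R} is NOT regular.

The pumping lemma can be used to prove this:
After pumping, the string is no longer symmetric

The other languages are regular because they can be recognized by finite automata.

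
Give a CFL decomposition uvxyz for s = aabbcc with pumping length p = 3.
u='aa', v='b', x='b', y='c', z='c'

For s = aabbcc with pumping length p = 3:

One valid decomposition:
- u = 'aa'
- v = 'b'
- x = 'b'
- y = 'c'
- z = 'c'

Verification:
- uvxyz = 'aa' + 'b' + 'b' + 'c' + 'c' = aabbcc ✓
- |vxy| = |'bbc'| = 3 ≤ 3 ✓
- |vy| = |'bc'| = 2 > 0 ✓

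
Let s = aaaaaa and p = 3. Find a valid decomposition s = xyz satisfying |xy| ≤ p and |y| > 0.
x = '', y = 'a', z = 'aaaaa'

For s = aaaaaa and p = 3, one valid decomposition is:
- x = '' (length 0)
- y = 'a' (length 1)
- z = 'aaaaa' (length 5)

Verification:
- xyz = '' + 'a' + 'aaaaa' = aaaaaa ✓
- |xy| = 1 ≤ 3 ✓
- |y| = 1 > 0 ✓

All pumping lemma constraints are satisfied.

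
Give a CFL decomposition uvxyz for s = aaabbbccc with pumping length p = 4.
u='aa', v='a', x='bb', y='b', z='ccc'

For s = aaabbbccc with pumping length p = 4:

One valid decomposition:
- u = 'aa'
- v = 'a'
- x = 'bb'
- y = 'b'
- z = 'ccc'

Verification:
- uvxyz = 'aa' + 'a' + 'bb' + 'b' + 'ccc' = aaabbbccc ✓
- |vxy| = |'abbb'| = 4 ≤ 4 ✓
- |vy| = |'ab'| = 2 > 0 ✓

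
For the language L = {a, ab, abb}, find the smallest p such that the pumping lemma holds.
p = 4

For a finite language L, the pumping lemma holds vacuously if p > max|s| for s ∈ L.

The longest string in L = {a, ab, abb} has length 3.
If p = 4, then no string s ∈ L has |s| ≥ p, so the condition is vacuously true.

The minimum pumping length is p = 4.

Why no smaller p works: for any p ≤ 3, the longest string s ∈ L has |s| = 3 ≥ p, so it would
have to be pumpable; but pumping up (i = 2, 3, ...) produces ever longer strings, which cannot all lie in the
finite language L. So the pumping property fails for every p ≤ 3.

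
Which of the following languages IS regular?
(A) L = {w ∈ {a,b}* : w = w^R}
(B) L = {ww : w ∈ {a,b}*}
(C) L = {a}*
(C) {a}*

(C) L = {a}* is regular.

This can be recognized by a finite automaton (DFA/NFA).
Regular expressions like {a}* define regular languages.

The other choices are not regular:
- {ww : w ∈ {a,b}*}: After pumping, the two halves no longer match
- {w ∈ {a,b}* : w = w^R}: After pumping, the string is no longer symmetric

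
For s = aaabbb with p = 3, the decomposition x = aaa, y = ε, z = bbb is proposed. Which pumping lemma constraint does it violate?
Violated: |y| > 0

The decomposition x = aaa, y = ε, z = bbb for s = aaabbb with p = 3
violates the constraint: |y| > 0

|y| = 0, but the pumping lemma requires |y| > 0 (y must be non-empty).

Pumping lemma constraints:
1. xyz = s (decomposition is valid)
2. |xy| ≤ p
3. |y| > 0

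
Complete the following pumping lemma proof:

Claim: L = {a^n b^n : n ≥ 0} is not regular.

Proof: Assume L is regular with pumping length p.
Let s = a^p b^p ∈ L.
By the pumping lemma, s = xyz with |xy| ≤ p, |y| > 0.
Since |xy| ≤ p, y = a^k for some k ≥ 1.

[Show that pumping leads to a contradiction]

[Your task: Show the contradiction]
Consider xy²z = a^(p+k) b^p.

Since k ≥ 1, we have p + k > p.
So xy²z has more a's than b's: (p+k) a's vs p b's.
This means xy²z ∉ L because a^n b^n requires equal counts.

This contradicts the pumping lemma which states xy²z ∈ L.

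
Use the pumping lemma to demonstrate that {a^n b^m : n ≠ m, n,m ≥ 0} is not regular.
Assume for contradiction that L is regular, and let p ≥ 1 be the pumping length given by the pumping lemma.
Choose s = a^p b^(p + p!). Then s ∈ L because p ≠ p + p! (as p! ≥ 1), and |s| ≥ p.
By the pumping lemma, s = xyz for some x, y, z with |xy| ≤ p, |y| ≥ 1, and xy^i z ∈ L for every i ≥ 0.
Since |xy| ≤ p and the first p symbols of s are all a's, y = a^k for some k with 1 ≤ k ≤ p.
For every i ≥ 0, xy^i z = a^(p + (i − 1)k) b^(p + p!).

Because 1 ≤ k ≤ p, k divides p!. Let t = p!/k (a positive integer) and take i = t + 1.
Then the number of a's is p + tk = p + p!, which equals the number of b's.
So xy^(t+1) z = a^(p + p!) b^(p + p!) has equally many a's and b's and is NOT in L.

This contradicts the pumping lemma, which requires xy^i z ∈ L for all i ≥ 0.
Hence L = {a^n b^m : n ≠ m, n,m ≥ 0} is not regular. ∎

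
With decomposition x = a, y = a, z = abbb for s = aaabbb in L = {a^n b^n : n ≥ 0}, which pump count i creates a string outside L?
i = 0

xy⁰z = a · ε · abbb = aabbb; aabbb has 2 a's and 3 b's; 2 ≠ 3, so it is not in L.
(Other choices also work, e.g. i = 2, 3; only i = 1 is guaranteed to stay in L since xy¹z = s.)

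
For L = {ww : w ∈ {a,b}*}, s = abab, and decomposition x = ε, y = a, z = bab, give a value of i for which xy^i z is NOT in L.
i = 2

xy²z = ε · aa · bab = aabab; aabab has odd length 5, so it cannot be written as ww and is not in L.
(Other choices also work, e.g. i = 0, 3; only i = 1 is guaranteed to stay in L since xy¹z = s.)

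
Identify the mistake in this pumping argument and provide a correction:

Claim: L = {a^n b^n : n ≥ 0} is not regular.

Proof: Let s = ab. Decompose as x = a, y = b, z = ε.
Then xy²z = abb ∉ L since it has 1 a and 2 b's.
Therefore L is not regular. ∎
Error: The string s = ab might be shorter than the pumping length p.

Correction: Choose s = a^p b^p to ensure |s| ≥ p. Also, the decomposition is wrong: with |xy| ≤ p, y cannot include b's when s starts with p a's.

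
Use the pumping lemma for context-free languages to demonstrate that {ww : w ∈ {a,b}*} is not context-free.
Assume for contradiction that L is context-free, and let p ≥ 1 be the pumping length given by the pumping lemma for CFLs.
Choose s = a^p b^p a^p b^p. Then s ∈ L (take w = a^p b^p) and |s| = 4p ≥ p.
By the CFL pumping lemma, s = uvxyz for some u, v, x, y, z with |vxy| ≤ p, |vy| ≥ 1, and uv^i xy^i z ∈ L for every i ≥ 0.

Write s as four blocks A₁ B₁ A₂ B₂ with A₁ = A₂ = a^p and B₁ = B₂ = b^p. Since |vxy| ≤ p, the window vxy lies inside at most two adjacent blocks. Take i = 0 and let t = uxz, so |t| = 4p − |vy| with 1 ≤ |vy| ≤ p. If |t| is odd, t ∉ L immediately, so assume |vy| is even (hence |vy| ≥ 2) and |t|/2 = 2p − |vy|/2, which satisfies p ≤ |t|/2 ≤ 2p − 1.

Case 1 (vxy inside A₁B₁): t = a^(p−j) b^(p−l) a^p b^p with j + l = |vy|. The second half of t has length < 2p, so it is a suffix of the trailing a^p b^p and ends in b; the first half is a^(p−j) b^(p−l) a^((j+l)/2), which ends in a because (j+l)/2 ≥ 1. The halves differ, so t ∉ L.

Case 2 (vxy inside B₁A₂, straddling the middle): t = a^p b^(p−j) a^(p−l) b^p with j + l = |vy|. If t = ww, then w is a prefix of t of length ≥ p, so w begins with a^p; and w is a suffix of t of length ≥ p, so w ends with b^p. That forces |w| ≥ 2p, contradicting |w| = |t|/2 ≤ 2p − 1. So t ∉ L.

Case 3 (vxy inside A₂B₂): t = a^p b^p a^(p−j) b^(p−l) with j + l = |vy|. The first half of t is a prefix of a^p b^p, so it begins with a; the second half is b^((j+l)/2) a^(p−j) b^(p−l), which begins with b. The halves differ, so t ∉ L.

In every case uv⁰xy⁰z = uxz ∉ L.

This contradicts the CFL pumping lemma, which requires uv^i xy^i z ∈ L for all i ≥ 0.
Hence L = {ww : w ∈ {a,b}*} is not context-free. ∎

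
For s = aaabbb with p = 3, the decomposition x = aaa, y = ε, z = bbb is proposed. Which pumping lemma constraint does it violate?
Violated: |y| > 0

The decomposition x = aaa, y = ε, z = bbb for s = aaabbb with p = 3
violates the constraint: |y| > 0

|y| = 0, but the pumping lemma requires |y| > 0 (y must be non-empty).

Pumping lemma constraints:
1. xyz = s (decomposition is valid)
2. |xy| ≤ p
3. |y| > 0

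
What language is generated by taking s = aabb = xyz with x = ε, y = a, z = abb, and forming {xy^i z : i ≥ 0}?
{xy^i z : i ≥ 0} = {a^(i+1) b^2 : i ≥ 0} = {abb, aabb, aaabb, ...}

With x = ε, y = a, z = abb: Starting with aabb and pumping the first 'a' (z = abb keeps the second 'a'), we get strings with i+1 a's followed by 2 b's for i = 0, 1, 2, ...; note bb is not produced because z always contributes one a.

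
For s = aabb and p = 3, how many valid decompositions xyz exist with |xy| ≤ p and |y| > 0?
6

For s = 'aabb' with pumping length p = 3:

Constraints: |xy| ≤ 3, |y| > 0

Valid decompositions (|xy| ≤ p, |y| ≥ 1):
  • x='', y='a', z='abb'
  • x='a', y='a', z='bb'
  • x='', y='aa', z='bb'
  • x='aa', y='b', z='b'
  • x='a', y='ab', z='b'
  • x='', y='aab', z='b'

Total count: 6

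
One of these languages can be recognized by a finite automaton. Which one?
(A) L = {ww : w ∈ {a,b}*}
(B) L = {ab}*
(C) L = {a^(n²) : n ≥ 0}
(B) {ab}*

(B) L = {ab}* is regular.

This can be recognized by a finite automaton (DFA/NFA).
Regular expressions like {ab}* define regular languages.

The other choices are not regular:
- {a^(n²) : n ≥ 0}: After pumping, length is no longer a perfect square
- {ww : w ∈ {a,b}*}: After pumping, the two halves no longer match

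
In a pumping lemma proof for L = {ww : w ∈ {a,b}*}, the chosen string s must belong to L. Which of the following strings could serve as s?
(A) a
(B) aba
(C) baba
(C) baba

The pumping lemma is applied to a string s that lies in L, so first check membership of each option:
- (A) a has odd length 1, so it cannot be written as ww and is not in L ✗
- (B) aba has odd length 3, so it cannot be written as ww and is not in L ✗
- (C) baba splits into halves ba · ba, which are equal, so it is in L (w = ba) ✓

Only (C) baba is in L, so it is the only candidate that could play the role of s.
(In a complete proof one picks s in terms of the pumping length p so that |s| ≥ p is guaranteed; a fixed string like baba illustrates the shape of such an s.)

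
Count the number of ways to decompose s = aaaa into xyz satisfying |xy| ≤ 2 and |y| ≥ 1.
3

For s = 'aaaa' with pumping length p = 2:

Constraints: |xy| ≤ 2, |y| > 0

Valid decompositions (|xy| ≤ p, |y| ≥ 1):
  • x='', y='a', z='aaa'
  • x='a', y='a', z='aa'
  • x='', y='aa', z='aa'

Total count: 3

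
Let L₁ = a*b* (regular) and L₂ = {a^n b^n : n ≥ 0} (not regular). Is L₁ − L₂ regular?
No — L₁ − L₂ is not regular.

a*b* − {a^n b^n} = {a^n b^m : n ≠ m}. If this were regular, then its complement intersected with a*b*, namely {a^n b^n : n ≥ 0}, would be regular too (closure under complement and intersection) — contradiction. So L₁ − L₂ is not regular.

Note that the bare facts "L₁ regular, L₂ non-regular" do not settle the question by themselves: the closure of regular languages under ∪, ∩, complement and difference applies only when BOTH operands are regular. With a non-regular operand the result can come out regular or non-regular depending on the specific languages, so one has to work out L₁ − L₂ for this particular pair, as above.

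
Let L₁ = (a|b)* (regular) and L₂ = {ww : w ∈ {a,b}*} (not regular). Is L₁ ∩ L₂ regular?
No — L₁ ∩ L₂ is not regular.

(a|b)* is all strings over {a,b}, so L₁ ∩ L₂ = {ww : w ∈ {a,b}*} = L₂ itself, which is not regular (pump s = a^p b a^p b).

Note that the bare facts "L₁ regular, L₂ non-regular" do not settle the question by themselves: the closure of regular languages under ∪, ∩, complement and difference applies only when BOTH operands are regular. With a non-regular operand the result can come out regular or non-regular depending on the specific languages, so one has to work out L₁ ∩ L₂ for this particular pair, as above.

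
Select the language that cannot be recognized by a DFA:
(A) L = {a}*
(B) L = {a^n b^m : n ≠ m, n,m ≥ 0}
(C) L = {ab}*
(B) {a^n b^m : n ≠ m, n,m ≥ 0}

(B) L = {a^n b^m : n ≠ m, n,m ≥ 0} is NOT regular.

The pumping lemma can be used to prove this:
After pumping a's, we can make n = m

The other languages are regular because they can be recognized by finite automata.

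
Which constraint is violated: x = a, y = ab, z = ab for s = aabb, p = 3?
Violated: xyz = s

The decomposition x = a, y = ab, z = ab for s = aabb with p = 3
violates the constraint: xyz = s

xyz = 'a' + 'ab' + 'ab' = 'aabab' ≠ 'aabb' = s. The decomposition doesn't reconstruct s.

Pumping lemma constraints:
1. xyz = s (decomposition is valid)
2. |xy| ≤ p
3. |y| > 0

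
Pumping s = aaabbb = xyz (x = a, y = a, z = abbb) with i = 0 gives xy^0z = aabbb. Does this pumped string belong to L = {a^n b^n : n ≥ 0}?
No

xy⁰z = a · ε · abbb = aabbb.
aabbb has 2 a's and 3 b's; 2 ≠ 3, so it is not in L.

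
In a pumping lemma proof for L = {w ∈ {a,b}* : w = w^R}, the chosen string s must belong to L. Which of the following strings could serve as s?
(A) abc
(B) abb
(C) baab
(C) baab

The pumping lemma is applied to a string s that lies in L, so first check membership of each option:
- (A) abc reversed is cba ≠ abc, so it is not a palindrome and is not in L ✗
- (B) abb reversed is bba ≠ abb, so it is not a palindrome and is not in L ✗
- (C) baab reversed is baab, the same string, so it is a palindrome and is in L ✓

Only (C) baab is in L, so it is the only candidate that could play the role of s.
(In a complete proof one picks s in terms of the pumping length p so that |s| ≥ p is guaranteed; a fixed string like baab illustrates the shape of such an s.)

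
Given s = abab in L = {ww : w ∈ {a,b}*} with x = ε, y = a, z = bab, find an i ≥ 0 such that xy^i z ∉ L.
i = 0

xy⁰z = ε · ε · bab = bab; bab has odd length 3, so it cannot be written as ww and is not in L.
(Other choices also work, e.g. i = 2, 3; only i = 1 is guaranteed to stay in L since xy¹z = s.)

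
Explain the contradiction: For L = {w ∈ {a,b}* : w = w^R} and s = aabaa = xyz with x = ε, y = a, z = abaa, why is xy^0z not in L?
xy⁰z = abaa ∉ L

Pumping with i = 0 replaces y = a by y⁰ = ε:
- Original: s = xyz = aabaa; aabaa reversed is aabaa, the same string, so it is a palindrome and is in L
- Pumped: xy⁰z = ε · ε · abaa = abaa
- abaa reversed is aaba ≠ abaa, so it is not a palindrome and is not in L

The pumping lemma would require xy⁰z ∈ L, so this decomposition yields a contradiction.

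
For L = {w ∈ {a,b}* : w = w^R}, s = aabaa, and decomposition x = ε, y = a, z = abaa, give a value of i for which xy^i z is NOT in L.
i = 0

xy⁰z = ε · ε · abaa = abaa; abaa reversed is aaba ≠ abaa, so it is not a palindrome and is not in L.
(Other choices also work, e.g. i = 2, 3; only i = 1 is guaranteed to stay in L since xy¹z = s.)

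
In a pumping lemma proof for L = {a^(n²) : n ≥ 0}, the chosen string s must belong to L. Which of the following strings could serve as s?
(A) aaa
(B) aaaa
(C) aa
(B) aaaa

The pumping lemma is applied to a string s that lies in L, so first check membership of each option:
- (A) aaa has length 3, strictly between 1² = 1 and 2² = 4, so it is not in L ✗
- (B) aaaa has length 4 = 2², a perfect square, so it is in L ✓
- (C) aa has length 2, strictly between 1² = 1 and 2² = 4, so it is not in L ✗

Only (B) aaaa is in L, so it is the only candidate that could play the role of s.
(In a complete proof one picks s in terms of the pumping length p so that |s| ≥ p is guaranteed; a fixed string like aaaa illustrates the shape of such an s.)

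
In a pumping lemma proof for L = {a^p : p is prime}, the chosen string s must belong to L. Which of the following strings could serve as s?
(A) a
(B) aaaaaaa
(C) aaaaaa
(B) aaaaaaa

The pumping lemma is applied to a string s that lies in L, so first check membership of each option:
- (A) a has length 1, which is not prime, so it is not in L ✗
- (B) aaaaaaa has length 7, which is prime, so it is in L ✓
- (C) aaaaaa has length 6 = 2 × 3, which is not prime, so it is not in L ✗

Only (B) aaaaaaa is in L, so it is the only candidate that could play the role of s.
(In a complete proof one picks s in terms of the pumping length p so that |s| ≥ p is guaranteed; a fixed string like aaaaaaa illustrates the shape of such an s.)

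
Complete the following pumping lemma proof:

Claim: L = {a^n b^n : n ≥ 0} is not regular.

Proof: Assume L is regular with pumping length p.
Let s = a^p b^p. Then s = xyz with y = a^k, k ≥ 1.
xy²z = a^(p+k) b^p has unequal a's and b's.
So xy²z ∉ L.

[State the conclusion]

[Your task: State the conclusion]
This contradicts the pumping lemma for regular languages,
which guarantees xy^i z ∈ L for all i ≥ 0.

Since our assumption that L is regular leads to a contradiction,
we conclude that L = {a^n b^n : n ≥ 0} is NOT regular. ∎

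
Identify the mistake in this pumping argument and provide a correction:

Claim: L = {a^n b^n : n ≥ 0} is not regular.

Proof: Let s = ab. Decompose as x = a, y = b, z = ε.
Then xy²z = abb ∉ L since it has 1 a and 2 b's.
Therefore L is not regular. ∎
Error: The string s = ab might be shorter than the pumping length p.

Correction: Choose s = a^p b^p to ensure |s| ≥ p. Also, the decomposition is wrong: with |xy| ≤ p, y cannot include b's when s starts with p a's.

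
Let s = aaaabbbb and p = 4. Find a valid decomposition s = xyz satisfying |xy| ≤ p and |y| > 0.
x = 'a', y = 'aa', z = 'abbbb'

For s = aaaabbbb and p = 4, one valid decomposition is:
- x = 'a' (length 1)
- y = 'aa' (length 2)
- z = 'abbbb' (length 5)

Verification:
- xyz = 'a' + 'aa' + 'abbbb' = aaaabbbb ✓
- |xy| = 3 ≤ 4 ✓
- |y| = 2 > 0 ✓

All pumping lemma constraints are satisfied.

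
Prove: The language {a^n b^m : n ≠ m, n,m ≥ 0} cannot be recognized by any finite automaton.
Assume for contradiction that L is regular, and let p ≥ 1 be the pumping length given by the pumping lemma.
Choose s = a^p b^(p + p!). Then s ∈ L because p ≠ p + p! (as p! ≥ 1), and |s| ≥ p.
By the pumping lemma, s = xyz for some x, y, z with |xy| ≤ p, |y| ≥ 1, and xy^i z ∈ L for every i ≥ 0.
Since |xy| ≤ p and the first p symbols of s are all a's, y = a^k for some k with 1 ≤ k ≤ p.
For every i ≥ 0, xy^i z = a^(p + (i − 1)k) b^(p + p!).

Because 1 ≤ k ≤ p, k divides p!. Let t = p!/k (a positive integer) and take i = t + 1.
Then the number of a's is p + tk = p + p!, which equals the number of b's.
So xy^(t+1) z = a^(p + p!) b^(p + p!) has equally many a's and b's and is NOT in L.

This contradicts the pumping lemma, which requires xy^i z ∈ L for all i ≥ 0.
Hence L = {a^n b^m : n ≠ m, n,m ≥ 0} is not regular. ∎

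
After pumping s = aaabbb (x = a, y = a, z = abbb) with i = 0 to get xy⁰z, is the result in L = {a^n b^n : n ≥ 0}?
No

xy⁰z = a · ε · abbb = aabbb.
aabbb has 2 a's and 3 b's; 2 ≠ 3, so it is not in L.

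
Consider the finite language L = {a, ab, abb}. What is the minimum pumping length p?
p = 4

For a finite language L, the pumping lemma holds vacuously if p > max|s| for s ∈ L.

The longest string in L = {a, ab, abb} has length 3.
If p = 4, then no string s ∈ L has |s| ≥ p, so the condition is vacuously true.

The minimum pumping length is p = 4.

Why no smaller p works: for any p ≤ 3, the longest string s ∈ L has |s| = 3 ≥ p, so it would
have to be pumpable; but pumping up (i = 2, 3, ...) produces ever longer strings, which cannot all lie in the
finite language L. So the pumping property fails for every p ≤ 3.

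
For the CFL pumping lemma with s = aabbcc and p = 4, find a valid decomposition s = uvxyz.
u='a', v='a', x='bb', y='c', z='c'

For s = aabbcc with pumping length p = 4:

One valid decomposition:
- u = 'a'
- v = 'a'
- x = 'bb'
- y = 'c'
- z = 'c'

Verification:
- uvxyz = 'a' + 'a' + 'bb' + 'c' + 'c' = aabbcc ✓
- |vxy| = |'abbc'| = 4 ≤ 4 ✓
- |vy| = |'ac'| = 2 > 0 ✓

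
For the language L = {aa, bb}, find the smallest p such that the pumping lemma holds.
p = 3

For a finite language L, the pumping lemma holds vacuously if p > max|s| for s ∈ L.

The longest string in L = {aa, bb} has length 2.
If p = 3, then no string s ∈ L has |s| ≥ p, so the condition is vacuously true.

The minimum pumping length is p = 3.

Why no smaller p works: for any p ≤ 2, the longest string s ∈ L has |s| = 2 ≥ p, so it would
have to be pumpable; but pumping up (i = 2, 3, ...) produces ever longer strings, which cannot all lie in the
finite language L. So the pumping property fails for every p ≤ 2.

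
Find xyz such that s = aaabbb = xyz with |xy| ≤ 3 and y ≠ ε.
x = '', y = 'aa', z = 'abbb'

For s = aaabbb and p = 3, one valid decomposition is:
- x = '' (length 0)
- y = 'aa' (length 2)
- z = 'abbb' (length 4)

Verification:
- xyz = '' + 'aa' + 'abbb' = aaabbb ✓
- |xy| = 2 ≤ 3 ✓
- |y| = 2 > 0 ✓

All pumping lemma constraints are satisfied.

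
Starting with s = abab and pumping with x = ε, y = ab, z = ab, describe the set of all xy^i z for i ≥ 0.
{xy^i z : i ≥ 0} = {(ab)^(i+1) : i ≥ 0} = {ab, abab, ababab, ...}

With x = ε, y = ab, z = ab: Pumping 'ab' gives strings of alternating a's and b's.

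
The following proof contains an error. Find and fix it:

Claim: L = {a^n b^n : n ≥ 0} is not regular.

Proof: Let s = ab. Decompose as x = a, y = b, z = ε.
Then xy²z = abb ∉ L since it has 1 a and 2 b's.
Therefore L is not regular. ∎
Error: The string s = ab might be shorter than the pumping length p.

Correction: Choose s = a^p b^p to ensure |s| ≥ p. Also, the decomposition is wrong: with |xy| ≤ p, y cannot include b's when s starts with p a's.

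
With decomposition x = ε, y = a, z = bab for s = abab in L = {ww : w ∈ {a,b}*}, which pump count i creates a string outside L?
i = 0

xy⁰z = ε · ε · bab = bab; bab has odd length 3, so it cannot be written as ww and is not in L.
(Other choices also work, e.g. i = 2, 3; only i = 1 is guaranteed to stay in L since xy¹z = s.)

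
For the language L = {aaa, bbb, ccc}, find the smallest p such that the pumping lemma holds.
p = 4

For a finite language L, the pumping lemma holds vacuously if p > max|s| for s ∈ L.

The longest string in L = {aaa, bbb, ccc} has length 3.
If p = 4, then no string s ∈ L has |s| ≥ p, so the condition is vacuously true.

The minimum pumping length is p = 4.

Why no smaller p works: for any p ≤ 3, the longest string s ∈ L has |s| = 3 ≥ p, so it would
have to be pumpable; but pumping up (i = 2, 3, ...) produces ever longer strings, which cannot all lie in the
finite language L. So the pumping property fails for every p ≤ 3.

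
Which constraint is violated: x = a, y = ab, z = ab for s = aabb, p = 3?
Violated: xyz = s

The decomposition x = a, y = ab, z = ab for s = aabb with p = 3
violates the constraint: xyz = s

xyz = 'a' + 'ab' + 'ab' = 'aabab' ≠ 'aabb' = s. The decomposition doesn't reconstruct s.

Pumping lemma constraints:
1. xyz = s (decomposition is valid)
2. |xy| ≤ p
3. |y| > 0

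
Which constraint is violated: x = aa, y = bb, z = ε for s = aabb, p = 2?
Violated: |xy| ≤ p

The decomposition x = aa, y = bb, z = ε for s = aabb with p = 2
violates the constraint: |xy| ≤ p

|xy| = |aabb| = 4 > 2 = p. The decomposition puts too many characters in xy.

Pumping lemma constraints:
1. xyz = s (decomposition is valid)
2. |xy| ≤ p
3. |y| > 0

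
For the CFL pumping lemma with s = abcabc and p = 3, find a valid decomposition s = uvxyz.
u='ab', v='c', x='a', y='b', z='c'

For s = abcabc with pumping length p = 3:

One valid decomposition:
- u = 'ab'
- v = 'c'
- x = 'a'
- y = 'b'
- z = 'c'

Verification:
- uvxyz = 'ab' + 'c' + 'a' + 'b' + 'c' = abcabc ✓
- |vxy| = |'cab'| = 3 ≤ 3 ✓
- |vy| = |'cb'| = 2 > 0 ✓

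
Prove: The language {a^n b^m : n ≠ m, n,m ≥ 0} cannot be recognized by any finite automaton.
Assume for contradiction that L is regular, and let p ≥ 1 be the pumping length given by the pumping lemma.
Choose s = a^p b^(p + p!). Then s ∈ L because p ≠ p + p! (as p! ≥ 1), and |s| ≥ p.
By the pumping lemma, s = xyz for some x, y, z with |xy| ≤ p, |y| ≥ 1, and xy^i z ∈ L for every i ≥ 0.
Since |xy| ≤ p and the first p symbols of s are all a's, y = a^k for some k with 1 ≤ k ≤ p.
For every i ≥ 0, xy^i z = a^(p + (i − 1)k) b^(p + p!).

Because 1 ≤ k ≤ p, k divides p!. Let t = p!/k (a positive integer) and take i = t + 1.
Then the number of a's is p + tk = p + p!, which equals the number of b's.
So xy^(t+1) z = a^(p + p!) b^(p + p!) has equally many a's and b's and is NOT in L.

This contradicts the pumping lemma, which requires xy^i z ∈ L for all i ≥ 0.
Hence L = {a^n b^m : n ≠ m, n,m ≥ 0} is not regular. ∎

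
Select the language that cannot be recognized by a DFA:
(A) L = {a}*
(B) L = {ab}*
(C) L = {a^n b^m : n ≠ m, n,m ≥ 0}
(C) {a^n b^m : n ≠ m, n,m ≥ 0}

(C) L = {a^n b^m : n ≠ m, n,m ≥ 0} is NOT regular.

The pumping lemma can be used to prove this:
After pumping a's, we can make n = m

The other languages are regular because they can be recognized by finite automata.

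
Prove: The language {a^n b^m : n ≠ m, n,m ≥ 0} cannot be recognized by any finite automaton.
Assume for contradiction that L is regular, and let p ≥ 1 be the pumping length given by the pumping lemma.
Choose s = a^p b^(p + p!). Then s ∈ L because p ≠ p + p! (as p! ≥ 1), and |s| ≥ p.
By the pumping lemma, s = xyz for some x, y, z with |xy| ≤ p, |y| ≥ 1, and xy^i z ∈ L for every i ≥ 0.
Since |xy| ≤ p and the first p symbols of s are all a's, y = a^k for some k with 1 ≤ k ≤ p.
For every i ≥ 0, xy^i z = a^(p + (i − 1)k) b^(p + p!).

Because 1 ≤ k ≤ p, k divides p!. Let t = p!/k (a positive integer) and take i = t + 1.
Then the number of a's is p + tk = p + p!, which equals the number of b's.
So xy^(t+1) z = a^(p + p!) b^(p + p!) has equally many a's and b's and is NOT in L.

This contradicts the pumping lemma, which requires xy^i z ∈ L for all i ≥ 0.
Hence L = {a^n b^m : n ≠ m, n,m ≥ 0} is not regular. ∎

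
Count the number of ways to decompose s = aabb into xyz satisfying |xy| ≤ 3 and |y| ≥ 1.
6

For s = 'aabb' with pumping length p = 3:

Constraints: |xy| ≤ 3, |y| > 0

Valid decompositions (|xy| ≤ p, |y| ≥ 1):
  • x='', y='a', z='abb'
  • x='a', y='a', z='bb'
  • x='', y='aa', z='bb'
  • x='aa', y='b', z='b'
  • x='a', y='ab', z='b'
  • x='', y='aab', z='b'

Total count: 6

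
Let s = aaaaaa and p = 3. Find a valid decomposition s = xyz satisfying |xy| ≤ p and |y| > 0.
x = 'a', y = 'a', z = 'aaaa'

For s = aaaaaa and p = 3, one valid decomposition is:
- x = 'a' (length 1)
- y = 'a' (length 1)
- z = 'aaaa' (length 4)

Verification:
- xyz = 'a' + 'a' + 'aaaa' = aaaaaa ✓
- |xy| = 2 ≤ 3 ✓
- |y| = 1 > 0 ✓

All pumping lemma constraints are satisfied.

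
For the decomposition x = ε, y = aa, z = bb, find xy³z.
aaaaaabb

Given x = '', y = 'aa', z = 'bb' and i = 3:

xy^3z = x + y·y·...·y (3 times) + z
       = '' + 'aa'^3 + 'bb'
       = '' + 'aaaaaa' + 'bb'
       = 'aaaaaabb'

The pumped string is 'aaaaaabb' with length 8.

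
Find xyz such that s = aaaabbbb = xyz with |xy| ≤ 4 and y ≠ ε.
x = 'a', y = 'a', z = 'aabbbb'

For s = aaaabbbb and p = 4, one valid decomposition is:
- x = 'a' (length 1)
- y = 'a' (length 1)
- z = 'aabbbb' (length 6)

Verification:
- xyz = 'a' + 'a' + 'aabbbb' = aaaabbbb ✓
- |xy| = 2 ≤ 4 ✓
- |y| = 1 > 0 ✓

All pumping lemma constraints are satisfied.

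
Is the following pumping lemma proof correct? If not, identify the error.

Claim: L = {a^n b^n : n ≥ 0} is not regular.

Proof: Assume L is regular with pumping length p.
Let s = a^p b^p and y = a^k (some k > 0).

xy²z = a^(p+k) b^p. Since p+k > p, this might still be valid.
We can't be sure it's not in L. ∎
The proof is INCORRECT.

Error: The conclusion is wrong.
xy²z = a^(p+k) b^p is definitely NOT in L because the number of a's (p+k) ≠ number of b's (p).
The proof incorrectly doubts what is actually a valid contradiction.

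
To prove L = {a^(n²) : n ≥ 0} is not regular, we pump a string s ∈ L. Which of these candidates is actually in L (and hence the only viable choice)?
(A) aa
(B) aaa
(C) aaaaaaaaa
(C) aaaaaaaaa

The pumping lemma is applied to a string s that lies in L, so first check membership of each option:
- (A) aa has length 2, strictly between 1² = 1 and 2² = 4, so it is not in L ✗
- (B) aaa has length 3, strictly between 1² = 1 and 2² = 4, so it is not in L ✗
- (C) aaaaaaaaa has length 9 = 3², a perfect square, so it is in L ✓

Only (C) aaaaaaaaa is in L, so it is the only candidate that could play the role of s.
(In a complete proof one picks s in terms of the pumping length p so that |s| ≥ p is guaranteed; a fixed string like aaaaaaaaa illustrates the shape of such an s.)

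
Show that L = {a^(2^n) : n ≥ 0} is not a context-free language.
Assume for contradiction that L is context-free, and let p ≥ 1 be the pumping length given by the pumping lemma for CFLs.
Choose s = a^(2^p). Then s ∈ L and |s| = 2^p ≥ p.
By the CFL pumping lemma, s = uvxyz for some u, v, x, y, z with |vxy| ≤ p, |vy| ≥ 1, and uv^i xy^i z ∈ L for every i ≥ 0.
All symbols are a's, so only lengths matter: let k = |vy|, with 1 ≤ k ≤ |vxy| ≤ p < 2^p.

Take i = 2: |uv²xy²z| = 2^p + k, and 2^p < 2^p + k < 2^p + 2^p = 2^(p+1).
So the length lies strictly between consecutive powers of two and is not a power of 2; uv²xy²z ∉ L.

This contradicts the CFL pumping lemma, which requires uv^i xy^i z ∈ L for all i ≥ 0.
Hence L = {a^(2^n) : n ≥ 0} is not context-free. ∎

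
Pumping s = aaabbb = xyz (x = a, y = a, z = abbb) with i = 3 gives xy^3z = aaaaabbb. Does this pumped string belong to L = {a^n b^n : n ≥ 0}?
No

xy³z = a · aaa · abbb = aaaaabbb.
aaaaabbb has 5 a's and 3 b's; 5 ≠ 3, so it is not in L.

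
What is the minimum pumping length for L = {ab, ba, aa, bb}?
p = 3

For a finite language L, the pumping lemma holds vacuously if p > max|s| for s ∈ L.

The longest string in L = {ab, ba, aa, bb} has length 2.
If p = 3, then no string s ∈ L has |s| ≥ p, so the condition is vacuously true.

The minimum pumping length is p = 3.

Why no smaller p works: for any p ≤ 2, the longest string s ∈ L has |s| = 2 ≥ p, so it would
have to be pumpable; but pumping up (i = 2, 3, ...) produces ever longer strings, which cannot all lie in the
finite language L. So the pumping property fails for every p ≤ 2.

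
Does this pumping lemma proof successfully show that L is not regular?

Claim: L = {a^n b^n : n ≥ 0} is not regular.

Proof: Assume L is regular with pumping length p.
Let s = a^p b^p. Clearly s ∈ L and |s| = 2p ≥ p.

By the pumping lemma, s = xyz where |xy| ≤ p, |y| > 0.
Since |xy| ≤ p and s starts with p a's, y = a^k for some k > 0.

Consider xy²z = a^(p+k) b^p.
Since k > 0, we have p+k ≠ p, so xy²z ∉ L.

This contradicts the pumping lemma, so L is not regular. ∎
The proof is correct.

This proof is valid because:
1. The string s = a^p b^p is correctly in L
2. The decomposition analysis is correct: y must consist only of a's
3. The contradiction is valid: pumping increases a's but not b's
4. The conclusion follows logically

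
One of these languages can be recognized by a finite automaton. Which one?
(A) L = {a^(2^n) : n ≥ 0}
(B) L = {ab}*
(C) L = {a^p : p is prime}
(B) {ab}*

(B) L = {ab}* is regular.

This can be recognized by a finite automaton (DFA/NFA).
Regular expressions like {ab}* define regular languages.

The other choices are not regular:
- {a^p : p is prime}: After pumping, the length becomes composite
- {a^(2^n) : n ≥ 0}: After pumping, length is no longer a power of 2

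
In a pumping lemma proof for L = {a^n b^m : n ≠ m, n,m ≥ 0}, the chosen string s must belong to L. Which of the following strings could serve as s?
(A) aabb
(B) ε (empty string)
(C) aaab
(C) aaab

The pumping lemma is applied to a string s that lies in L, so first check membership of each option:
- (A) aabb = a^2 b^2 has n = m = 2, so it is not in L ✗
- (B) ε = a^0 b^0 has n = m = 0, so it is not in L ✗
- (C) aaab = a^3 b^1 with 3 ≠ 1, so it is in L ✓

Only (C) aaab is in L, so it is the only candidate that could play the role of s.
(In a complete proof one picks s in terms of the pumping length p so that |s| ≥ p is guaranteed; a fixed string like aaab illustrates the shape of such an s.)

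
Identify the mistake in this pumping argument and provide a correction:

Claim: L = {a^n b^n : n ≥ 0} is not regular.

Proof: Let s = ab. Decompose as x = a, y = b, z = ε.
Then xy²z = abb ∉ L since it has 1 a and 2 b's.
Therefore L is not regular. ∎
Error: The string s = ab might be shorter than the pumping length p.

Correction: Choose s = a^p b^p to ensure |s| ≥ p. Also, the decomposition is wrong: with |xy| ≤ p, y cannot include b's when s starts with p a's.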